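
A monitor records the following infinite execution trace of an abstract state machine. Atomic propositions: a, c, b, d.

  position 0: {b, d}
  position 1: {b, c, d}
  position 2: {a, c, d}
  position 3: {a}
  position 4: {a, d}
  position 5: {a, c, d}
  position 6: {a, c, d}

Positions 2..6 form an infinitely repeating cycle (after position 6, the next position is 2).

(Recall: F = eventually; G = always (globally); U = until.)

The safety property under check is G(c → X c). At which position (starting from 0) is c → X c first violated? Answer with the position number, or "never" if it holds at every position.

Check c → X c at each position in order: 0 ✓, 1 ✓.
At position 2 the labels are {a, c, d} and the next position 3 has {a}, so c → X c is false there. This is the first violation.

2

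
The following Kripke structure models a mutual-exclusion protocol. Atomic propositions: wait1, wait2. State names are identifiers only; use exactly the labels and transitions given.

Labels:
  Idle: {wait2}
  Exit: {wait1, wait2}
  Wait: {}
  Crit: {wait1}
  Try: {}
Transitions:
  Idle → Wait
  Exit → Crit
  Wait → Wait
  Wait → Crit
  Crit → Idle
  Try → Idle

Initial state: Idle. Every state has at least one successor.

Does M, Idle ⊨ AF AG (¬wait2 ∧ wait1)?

Does not hold

States satisfying AG (¬wait2 ∧ wait1): ∅.
States satisfying AF AG (¬wait2 ∧ wait1): ∅.
There is a path from Idle along which AG (¬wait2 ∧ wait1) never holds.
Idle ∉ Sat(AF AG (¬wait2 ∧ wait1)).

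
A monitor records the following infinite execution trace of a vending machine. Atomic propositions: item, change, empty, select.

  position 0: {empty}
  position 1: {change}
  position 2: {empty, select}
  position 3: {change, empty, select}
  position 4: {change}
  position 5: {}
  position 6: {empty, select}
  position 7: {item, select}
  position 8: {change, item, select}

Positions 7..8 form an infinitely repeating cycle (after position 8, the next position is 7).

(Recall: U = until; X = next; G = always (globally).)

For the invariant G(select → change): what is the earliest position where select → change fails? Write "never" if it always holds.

Check select → change at each position in order: 0 ✓, 1 ✓.
At position 2 the labels are {empty, select}, so select → change is false there. This is the first violation.

2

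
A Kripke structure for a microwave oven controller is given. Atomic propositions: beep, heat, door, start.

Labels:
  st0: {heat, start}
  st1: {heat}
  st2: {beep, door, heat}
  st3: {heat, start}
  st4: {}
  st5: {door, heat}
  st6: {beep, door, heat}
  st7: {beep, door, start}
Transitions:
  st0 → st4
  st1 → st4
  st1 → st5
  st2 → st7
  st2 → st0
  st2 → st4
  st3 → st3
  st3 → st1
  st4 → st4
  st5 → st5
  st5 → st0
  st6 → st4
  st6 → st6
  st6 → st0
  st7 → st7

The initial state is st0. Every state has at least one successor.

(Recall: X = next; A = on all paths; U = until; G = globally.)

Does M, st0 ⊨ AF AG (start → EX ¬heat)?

States satisfying AG (start → EX ¬heat): {st0, st1, st2, st4, st5, st6, st7}.
States satisfying AF AG (start → EX ¬heat): {st0, st1, st2, st4, st5, st6, st7}.
st0 ∈ Sat(AF AG (start → EX ¬heat)).

Yes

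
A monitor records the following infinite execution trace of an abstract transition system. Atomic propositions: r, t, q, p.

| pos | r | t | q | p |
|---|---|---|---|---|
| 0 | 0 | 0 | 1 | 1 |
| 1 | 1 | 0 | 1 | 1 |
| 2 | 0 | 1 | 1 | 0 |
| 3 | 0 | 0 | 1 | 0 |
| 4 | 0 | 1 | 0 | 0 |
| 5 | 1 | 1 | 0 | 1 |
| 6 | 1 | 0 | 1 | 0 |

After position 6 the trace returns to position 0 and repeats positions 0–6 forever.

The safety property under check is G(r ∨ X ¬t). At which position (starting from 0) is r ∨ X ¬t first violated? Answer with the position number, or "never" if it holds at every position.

Check r ∨ X ¬t at each position in order: 0 ✓, 1 ✓, 2 ✓.
At position 3 the labels are {q} and the next position 4 has {t}, so r ∨ X ¬t is false there. This is the first violation.

3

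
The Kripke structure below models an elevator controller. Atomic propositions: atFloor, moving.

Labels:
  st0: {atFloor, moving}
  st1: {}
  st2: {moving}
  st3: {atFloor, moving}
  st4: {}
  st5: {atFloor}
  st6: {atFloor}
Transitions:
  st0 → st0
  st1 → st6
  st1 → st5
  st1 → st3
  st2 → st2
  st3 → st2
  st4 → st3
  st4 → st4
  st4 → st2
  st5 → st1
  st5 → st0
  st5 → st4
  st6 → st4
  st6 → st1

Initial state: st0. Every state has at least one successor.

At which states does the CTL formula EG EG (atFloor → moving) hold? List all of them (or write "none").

States satisfying EG (atFloor → moving): {st0, st1, st2, st3, st4}.
States satisfying EG EG (atFloor → moving): {st0, st1, st2, st3, st4}.

{st0, st1, st2, st3, st4}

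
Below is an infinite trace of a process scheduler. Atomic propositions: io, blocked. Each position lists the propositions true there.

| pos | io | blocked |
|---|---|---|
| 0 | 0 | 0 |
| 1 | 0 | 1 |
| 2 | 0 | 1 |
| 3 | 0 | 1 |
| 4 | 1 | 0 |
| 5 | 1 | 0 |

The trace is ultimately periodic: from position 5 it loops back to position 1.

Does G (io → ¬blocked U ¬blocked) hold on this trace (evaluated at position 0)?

io → ¬blocked U ¬blocked holds at every position 0..5, and those are all positions ever visited, so G (io → ¬blocked U ¬blocked) holds.
Positions where io holds: 4, 5.
Check ¬blocked U ¬blocked at each: 4→ok, 5→ok.

Holds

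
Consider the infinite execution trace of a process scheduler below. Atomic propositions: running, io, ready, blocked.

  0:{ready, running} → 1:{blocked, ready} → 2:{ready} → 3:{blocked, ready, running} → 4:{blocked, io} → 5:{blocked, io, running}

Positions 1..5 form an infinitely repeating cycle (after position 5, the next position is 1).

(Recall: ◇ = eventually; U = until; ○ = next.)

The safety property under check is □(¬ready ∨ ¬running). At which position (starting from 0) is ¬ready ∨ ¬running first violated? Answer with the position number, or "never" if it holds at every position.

0

At position 0 the labels are {ready, running}, so ¬ready ∨ ¬running is false there. This is the first violation.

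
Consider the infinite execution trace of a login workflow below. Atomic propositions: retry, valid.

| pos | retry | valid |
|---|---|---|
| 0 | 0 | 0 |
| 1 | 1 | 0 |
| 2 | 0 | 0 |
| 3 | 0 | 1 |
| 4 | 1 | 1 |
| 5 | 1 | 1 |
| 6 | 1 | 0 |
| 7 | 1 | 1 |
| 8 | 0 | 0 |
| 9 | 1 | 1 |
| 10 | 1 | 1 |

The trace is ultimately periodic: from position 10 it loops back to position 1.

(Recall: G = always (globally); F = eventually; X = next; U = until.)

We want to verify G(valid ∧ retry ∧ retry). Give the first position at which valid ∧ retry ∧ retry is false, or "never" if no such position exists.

0

At position 0 the labels are {}, so valid ∧ retry ∧ retry is false there. This is the first violation.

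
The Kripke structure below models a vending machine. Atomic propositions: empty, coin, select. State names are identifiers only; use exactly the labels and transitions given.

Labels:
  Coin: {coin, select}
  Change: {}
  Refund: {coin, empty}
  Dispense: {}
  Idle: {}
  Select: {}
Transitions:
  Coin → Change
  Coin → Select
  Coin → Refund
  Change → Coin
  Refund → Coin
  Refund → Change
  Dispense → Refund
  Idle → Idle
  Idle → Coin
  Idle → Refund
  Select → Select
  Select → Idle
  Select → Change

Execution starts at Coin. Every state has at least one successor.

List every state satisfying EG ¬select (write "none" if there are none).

{Idle, Select}

States satisfying ¬select: {Change, Refund, Dispense, Idle, Select}.
States satisfying EG ¬select: {Idle, Select}.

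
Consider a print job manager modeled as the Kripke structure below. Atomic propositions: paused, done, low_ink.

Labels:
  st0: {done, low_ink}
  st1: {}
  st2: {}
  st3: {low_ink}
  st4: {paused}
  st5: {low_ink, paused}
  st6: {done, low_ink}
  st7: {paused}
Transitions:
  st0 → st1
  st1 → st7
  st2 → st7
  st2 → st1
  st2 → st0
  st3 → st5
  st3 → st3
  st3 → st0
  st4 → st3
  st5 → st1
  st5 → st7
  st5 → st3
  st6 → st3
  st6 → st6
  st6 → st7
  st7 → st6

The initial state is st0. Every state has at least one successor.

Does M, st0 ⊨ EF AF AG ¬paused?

No

States satisfying AF AG ¬paused: ∅.
States satisfying EF AF AG ¬paused: ∅.
No suitable path/successor from st0 witnesses the formula.
st0 ∉ Sat(EF AF AG ¬paused).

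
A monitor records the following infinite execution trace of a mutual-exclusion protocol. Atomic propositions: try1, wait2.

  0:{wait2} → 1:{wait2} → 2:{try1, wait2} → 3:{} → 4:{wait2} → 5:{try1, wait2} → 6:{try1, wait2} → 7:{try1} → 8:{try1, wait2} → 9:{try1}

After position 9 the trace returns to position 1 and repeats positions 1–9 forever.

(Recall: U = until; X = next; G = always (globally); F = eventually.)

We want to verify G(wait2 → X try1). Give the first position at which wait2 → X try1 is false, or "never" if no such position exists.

0

At position 0 the labels are {wait2} and the next position 1 has {wait2}, so wait2 → X try1 is false there. This is the first violation.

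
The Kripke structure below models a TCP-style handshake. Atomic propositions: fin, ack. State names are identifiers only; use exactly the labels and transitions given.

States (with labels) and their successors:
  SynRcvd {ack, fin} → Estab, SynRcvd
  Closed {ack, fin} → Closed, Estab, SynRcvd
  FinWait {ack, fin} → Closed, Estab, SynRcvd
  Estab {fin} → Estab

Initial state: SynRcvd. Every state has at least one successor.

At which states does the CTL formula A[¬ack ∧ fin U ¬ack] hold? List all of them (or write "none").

{Estab}

States satisfying ¬ack ∧ fin: {Estab}.
States satisfying ¬ack: {Estab}.
States satisfying A[¬ack ∧ fin U ¬ack]: {Estab}.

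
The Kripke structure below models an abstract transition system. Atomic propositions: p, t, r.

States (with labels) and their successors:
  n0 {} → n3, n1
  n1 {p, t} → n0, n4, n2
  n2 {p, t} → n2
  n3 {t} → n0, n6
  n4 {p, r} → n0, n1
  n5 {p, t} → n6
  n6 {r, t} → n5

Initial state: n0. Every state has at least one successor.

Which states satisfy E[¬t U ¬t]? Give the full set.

States satisfying ¬t: {n0, n4}.
States satisfying E[¬t U ¬t]: {n0, n4}.

{n0, n4}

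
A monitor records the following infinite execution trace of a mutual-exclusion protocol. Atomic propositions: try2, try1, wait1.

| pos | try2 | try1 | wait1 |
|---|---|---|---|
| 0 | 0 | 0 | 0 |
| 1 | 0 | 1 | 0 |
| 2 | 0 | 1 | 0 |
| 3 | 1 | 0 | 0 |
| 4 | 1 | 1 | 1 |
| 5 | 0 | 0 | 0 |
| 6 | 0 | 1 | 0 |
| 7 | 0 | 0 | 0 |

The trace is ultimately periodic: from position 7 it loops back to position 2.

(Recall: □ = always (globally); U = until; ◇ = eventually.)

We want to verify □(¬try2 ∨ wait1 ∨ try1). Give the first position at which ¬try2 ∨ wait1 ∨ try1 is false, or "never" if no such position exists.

Check ¬try2 ∨ wait1 ∨ try1 at each position in order: 0 ✓, 1 ✓, 2 ✓.
At position 3 the labels are {try2}, so ¬try2 ∨ wait1 ∨ try1 is false there. This is the first violation.

3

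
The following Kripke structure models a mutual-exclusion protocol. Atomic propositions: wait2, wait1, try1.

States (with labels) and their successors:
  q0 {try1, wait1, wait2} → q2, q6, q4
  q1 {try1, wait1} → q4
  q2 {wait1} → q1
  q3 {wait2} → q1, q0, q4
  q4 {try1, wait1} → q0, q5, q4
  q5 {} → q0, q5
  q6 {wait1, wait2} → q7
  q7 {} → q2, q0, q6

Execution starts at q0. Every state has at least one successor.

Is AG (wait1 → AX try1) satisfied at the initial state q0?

No

States satisfying wait1 → AX try1: {q1, q2, q3, q5, q7}.
States satisfying AG (wait1 → AX try1): ∅.
q0 is reachable from q0 and violates wait1 → AX try1, so AG fails at q0.
q0 ∉ Sat(AG (wait1 → AX try1)).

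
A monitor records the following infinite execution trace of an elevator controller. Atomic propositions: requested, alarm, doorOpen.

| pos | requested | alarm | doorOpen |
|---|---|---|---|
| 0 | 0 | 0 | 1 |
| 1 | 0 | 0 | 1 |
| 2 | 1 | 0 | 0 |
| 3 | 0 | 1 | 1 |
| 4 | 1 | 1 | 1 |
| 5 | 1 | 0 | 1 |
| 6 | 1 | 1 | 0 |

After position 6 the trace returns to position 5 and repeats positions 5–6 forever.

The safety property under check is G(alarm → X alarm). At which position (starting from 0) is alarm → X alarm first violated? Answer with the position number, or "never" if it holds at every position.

Check alarm → X alarm at each position in order: 0 ✓, 1 ✓, 2 ✓, 3 ✓.
At position 4 the labels are {alarm, doorOpen, requested} and the next position 5 has {doorOpen, requested}, so alarm → X alarm is false there. This is the first violation.

4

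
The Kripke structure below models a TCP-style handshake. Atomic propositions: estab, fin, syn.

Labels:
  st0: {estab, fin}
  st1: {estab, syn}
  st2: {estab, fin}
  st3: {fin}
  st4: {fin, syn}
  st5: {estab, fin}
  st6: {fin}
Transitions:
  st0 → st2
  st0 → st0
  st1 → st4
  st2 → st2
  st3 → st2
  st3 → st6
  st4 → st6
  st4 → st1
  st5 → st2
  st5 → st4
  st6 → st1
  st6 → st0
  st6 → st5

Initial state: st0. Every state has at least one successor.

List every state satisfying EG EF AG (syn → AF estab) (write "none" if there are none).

States satisfying EF AG (syn → AF estab): {st0, st1, st2, st3, st4, st5, st6}.
States satisfying EG EF AG (syn → AF estab): {st0, st1, st2, st3, st4, st5, st6}.

{st0, st1, st2, st3, st4, st5, st6}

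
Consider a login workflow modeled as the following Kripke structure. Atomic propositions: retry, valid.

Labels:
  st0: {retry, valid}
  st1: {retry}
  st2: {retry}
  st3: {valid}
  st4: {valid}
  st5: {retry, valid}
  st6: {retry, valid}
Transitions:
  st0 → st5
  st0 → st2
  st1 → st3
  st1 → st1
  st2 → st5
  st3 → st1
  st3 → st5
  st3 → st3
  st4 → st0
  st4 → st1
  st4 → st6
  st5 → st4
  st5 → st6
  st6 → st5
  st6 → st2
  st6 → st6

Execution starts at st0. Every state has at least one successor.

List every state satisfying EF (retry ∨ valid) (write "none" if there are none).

States satisfying retry ∨ valid: {st0, st1, st2, st3, st4, st5, st6}.
States satisfying EF (retry ∨ valid): {st0, st1, st2, st3, st4, st5, st6}.

{st0, st1, st2, st3, st4, st5, st6}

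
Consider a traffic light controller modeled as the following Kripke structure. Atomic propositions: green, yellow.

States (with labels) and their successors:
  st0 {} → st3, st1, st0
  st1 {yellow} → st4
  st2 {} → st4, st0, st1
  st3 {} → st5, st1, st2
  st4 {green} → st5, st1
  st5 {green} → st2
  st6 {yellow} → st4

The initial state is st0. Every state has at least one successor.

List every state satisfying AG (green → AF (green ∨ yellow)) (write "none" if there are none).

States satisfying green → AF (green ∨ yellow): {st0, st1, st2, st3, st4, st5, st6}.
States satisfying AG (green → AF (green ∨ yellow)): {st0, st1, st2, st3, st4, st5, st6}.

{st0, st1, st2, st3, st4, st5, st6}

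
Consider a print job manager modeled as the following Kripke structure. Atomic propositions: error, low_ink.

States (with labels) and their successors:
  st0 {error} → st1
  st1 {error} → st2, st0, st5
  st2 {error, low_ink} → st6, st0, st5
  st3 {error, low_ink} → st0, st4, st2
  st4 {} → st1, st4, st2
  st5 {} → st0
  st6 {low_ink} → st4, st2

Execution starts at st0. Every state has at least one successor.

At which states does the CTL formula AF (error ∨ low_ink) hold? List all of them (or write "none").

States satisfying error ∨ low_ink: {st0, st1, st2, st3, st6}.
States satisfying AF (error ∨ low_ink): {st0, st1, st2, st3, st5, st6}.

{st0, st1, st2, st3, st5, st6}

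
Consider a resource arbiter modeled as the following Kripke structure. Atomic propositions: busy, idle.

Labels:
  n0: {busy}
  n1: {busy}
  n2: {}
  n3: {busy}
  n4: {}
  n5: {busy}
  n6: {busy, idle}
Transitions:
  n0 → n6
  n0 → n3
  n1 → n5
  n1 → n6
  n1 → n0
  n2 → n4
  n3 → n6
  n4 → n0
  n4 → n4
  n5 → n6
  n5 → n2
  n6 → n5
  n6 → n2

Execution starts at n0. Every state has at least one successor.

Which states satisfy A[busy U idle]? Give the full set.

{n0, n3, n6}

States satisfying busy: {n0, n1, n3, n5, n6}.
States satisfying idle: {n6}.
States satisfying A[busy U idle]: {n0, n3, n6}.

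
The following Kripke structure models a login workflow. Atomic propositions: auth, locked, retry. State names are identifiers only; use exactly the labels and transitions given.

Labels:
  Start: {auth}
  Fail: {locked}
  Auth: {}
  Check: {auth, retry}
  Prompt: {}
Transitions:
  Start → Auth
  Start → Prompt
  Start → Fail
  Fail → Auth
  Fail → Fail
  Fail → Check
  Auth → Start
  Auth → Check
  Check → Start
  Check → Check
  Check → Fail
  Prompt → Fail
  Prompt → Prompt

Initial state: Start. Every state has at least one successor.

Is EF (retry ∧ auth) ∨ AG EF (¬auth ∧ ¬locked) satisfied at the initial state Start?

Yes

States satisfying retry ∧ auth: {Check}.
States satisfying EF (retry ∧ auth): {Start, Fail, Auth, Check, Prompt}.
States satisfying EF (¬auth ∧ ¬locked): {Start, Fail, Auth, Check, Prompt}.
States satisfying AG EF (¬auth ∧ ¬locked): {Start, Fail, Auth, Check, Prompt}.
States satisfying EF (retry ∧ auth) ∨ AG EF (¬auth ∧ ¬locked): {Start, Fail, Auth, Check, Prompt}.
Start ∈ Sat(EF (retry ∧ auth) ∨ AG EF (¬auth ∧ ¬locked)).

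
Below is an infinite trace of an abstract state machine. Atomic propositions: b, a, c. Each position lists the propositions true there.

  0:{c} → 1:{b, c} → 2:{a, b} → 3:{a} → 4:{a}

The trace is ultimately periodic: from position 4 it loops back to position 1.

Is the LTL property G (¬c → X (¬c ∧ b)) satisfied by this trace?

¬c → X (¬c ∧ b) must hold at every position from 0 onward. It fails at position 2, so G (¬c → X (¬c ∧ b)) is false.
Positions where ¬c holds: 2, 3, 4.
Check X (¬c ∧ b) at each: 2→fails, 3→fails, 4→fails.

Does not hold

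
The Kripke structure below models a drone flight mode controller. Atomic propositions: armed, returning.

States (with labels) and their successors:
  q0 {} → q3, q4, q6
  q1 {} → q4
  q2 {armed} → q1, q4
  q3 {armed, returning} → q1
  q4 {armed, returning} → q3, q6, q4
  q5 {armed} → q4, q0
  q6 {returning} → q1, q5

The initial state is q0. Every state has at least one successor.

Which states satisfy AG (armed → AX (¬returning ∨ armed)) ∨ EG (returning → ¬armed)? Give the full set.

States satisfying armed → AX (¬returning ∨ armed): {q0, q1, q2, q3, q5, q6}.
States satisfying AG (armed → AX (¬returning ∨ armed)): ∅.
States satisfying returning → ¬armed: {q0, q1, q2, q5, q6}.
States satisfying EG (returning → ¬armed): {q0, q5, q6}.
States satisfying AG (armed → AX (¬returning ∨ armed)) ∨ EG (returning → ¬armed): {q0, q5, q6}.

{q0, q5, q6}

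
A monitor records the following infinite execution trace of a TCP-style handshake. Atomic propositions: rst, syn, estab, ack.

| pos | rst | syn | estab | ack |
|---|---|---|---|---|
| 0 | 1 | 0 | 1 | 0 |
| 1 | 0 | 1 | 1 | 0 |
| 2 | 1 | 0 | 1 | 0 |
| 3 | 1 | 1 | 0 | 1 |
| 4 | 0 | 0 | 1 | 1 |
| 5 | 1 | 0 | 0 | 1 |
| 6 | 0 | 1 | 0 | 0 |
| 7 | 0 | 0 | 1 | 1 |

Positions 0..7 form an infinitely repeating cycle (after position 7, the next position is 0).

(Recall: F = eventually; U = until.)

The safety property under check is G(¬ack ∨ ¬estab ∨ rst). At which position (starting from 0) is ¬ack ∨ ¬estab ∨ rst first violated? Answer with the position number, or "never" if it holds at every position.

Check ¬ack ∨ ¬estab ∨ rst at each position in order: 0 ✓, 1 ✓, 2 ✓, 3 ✓.
At position 4 the labels are {ack, estab}, so ¬ack ∨ ¬estab ∨ rst is false there. This is the first violation.

4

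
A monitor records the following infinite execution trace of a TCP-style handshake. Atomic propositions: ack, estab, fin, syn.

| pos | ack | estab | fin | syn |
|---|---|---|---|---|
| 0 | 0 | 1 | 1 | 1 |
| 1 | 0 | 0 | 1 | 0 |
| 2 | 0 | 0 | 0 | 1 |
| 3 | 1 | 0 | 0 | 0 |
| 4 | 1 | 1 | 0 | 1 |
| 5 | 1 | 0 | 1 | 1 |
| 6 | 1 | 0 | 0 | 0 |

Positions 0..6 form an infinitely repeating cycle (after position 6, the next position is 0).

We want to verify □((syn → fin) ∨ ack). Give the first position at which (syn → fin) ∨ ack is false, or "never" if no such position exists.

Check (syn → fin) ∨ ack at each position in order: 0 ✓, 1 ✓.
At position 2 the labels are {syn}, so (syn → fin) ∨ ack is false there. This is the first violation.

2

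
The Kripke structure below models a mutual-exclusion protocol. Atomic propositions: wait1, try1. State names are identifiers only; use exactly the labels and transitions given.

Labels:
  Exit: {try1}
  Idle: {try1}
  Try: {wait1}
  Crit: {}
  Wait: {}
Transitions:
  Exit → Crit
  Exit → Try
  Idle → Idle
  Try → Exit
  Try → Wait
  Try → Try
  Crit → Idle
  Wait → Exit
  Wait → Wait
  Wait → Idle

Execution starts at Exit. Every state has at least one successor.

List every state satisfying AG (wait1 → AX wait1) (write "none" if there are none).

{Idle, Crit}

States satisfying wait1 → AX wait1: {Exit, Idle, Crit, Wait}.
States satisfying AG (wait1 → AX wait1): {Idle, Crit}.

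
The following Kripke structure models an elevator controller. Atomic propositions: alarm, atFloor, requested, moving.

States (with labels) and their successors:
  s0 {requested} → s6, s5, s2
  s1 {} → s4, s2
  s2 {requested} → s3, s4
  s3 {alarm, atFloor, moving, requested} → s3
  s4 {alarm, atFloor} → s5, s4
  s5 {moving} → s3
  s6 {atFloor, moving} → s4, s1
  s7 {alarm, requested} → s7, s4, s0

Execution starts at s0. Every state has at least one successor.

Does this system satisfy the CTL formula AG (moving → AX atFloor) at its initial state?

Violated

States satisfying moving → AX atFloor: {s0, s1, s2, s3, s4, s5, s7}.
States satisfying AG (moving → AX atFloor): {s1, s2, s3, s4, s5}.
s6 is reachable from s0 and violates moving → AX atFloor, so AG fails at s0.
s0 ∉ Sat(AG (moving → AX atFloor)).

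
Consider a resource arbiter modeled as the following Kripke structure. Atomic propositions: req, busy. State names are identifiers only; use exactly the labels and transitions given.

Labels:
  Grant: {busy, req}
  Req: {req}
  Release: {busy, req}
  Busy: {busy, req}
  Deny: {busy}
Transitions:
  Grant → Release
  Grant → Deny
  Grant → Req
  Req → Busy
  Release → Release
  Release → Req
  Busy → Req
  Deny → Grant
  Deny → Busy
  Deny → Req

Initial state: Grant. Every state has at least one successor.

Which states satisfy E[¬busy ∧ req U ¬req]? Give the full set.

States satisfying ¬busy ∧ req: {Req}.
States satisfying ¬req: {Deny}.
States satisfying E[¬busy ∧ req U ¬req]: {Deny}.

{Deny}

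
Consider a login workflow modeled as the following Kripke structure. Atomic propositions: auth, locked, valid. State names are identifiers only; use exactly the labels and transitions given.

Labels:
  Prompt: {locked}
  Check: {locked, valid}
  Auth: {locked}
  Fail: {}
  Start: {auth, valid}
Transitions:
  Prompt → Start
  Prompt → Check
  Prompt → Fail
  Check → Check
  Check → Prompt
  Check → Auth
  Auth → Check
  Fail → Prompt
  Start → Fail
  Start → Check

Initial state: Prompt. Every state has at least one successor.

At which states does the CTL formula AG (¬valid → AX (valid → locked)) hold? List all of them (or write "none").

none

States satisfying ¬valid → AX (valid → locked): {Check, Auth, Fail, Start}.
States satisfying AG (¬valid → AX (valid → locked)): ∅.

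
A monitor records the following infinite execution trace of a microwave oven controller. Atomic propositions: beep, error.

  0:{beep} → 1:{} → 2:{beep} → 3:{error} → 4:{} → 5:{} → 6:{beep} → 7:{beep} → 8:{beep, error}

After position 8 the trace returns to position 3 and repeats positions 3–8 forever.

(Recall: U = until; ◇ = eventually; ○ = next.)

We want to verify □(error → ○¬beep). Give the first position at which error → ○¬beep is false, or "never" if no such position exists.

never

error → ○¬beep holds at every position 0..8, and those are all the positions the trace ever visits, so the invariant □(error → ○¬beep) is never violated.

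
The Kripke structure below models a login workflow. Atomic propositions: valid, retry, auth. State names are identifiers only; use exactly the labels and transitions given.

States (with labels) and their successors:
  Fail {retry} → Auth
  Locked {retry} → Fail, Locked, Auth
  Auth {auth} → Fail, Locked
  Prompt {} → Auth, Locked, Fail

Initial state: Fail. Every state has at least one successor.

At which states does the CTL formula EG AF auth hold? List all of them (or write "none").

{Fail, Auth}

States satisfying AF auth: {Fail, Auth}.
States satisfying EG AF auth: {Fail, Auth}.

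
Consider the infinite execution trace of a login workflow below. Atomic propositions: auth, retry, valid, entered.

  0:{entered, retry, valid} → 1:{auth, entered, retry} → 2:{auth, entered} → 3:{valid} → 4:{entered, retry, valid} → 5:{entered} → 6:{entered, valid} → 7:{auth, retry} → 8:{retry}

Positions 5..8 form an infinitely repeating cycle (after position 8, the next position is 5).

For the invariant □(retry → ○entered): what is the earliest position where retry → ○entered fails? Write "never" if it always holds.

7

Check retry → ○entered at each position in order: 0 ✓, 1 ✓, 2 ✓, 3 ✓, 4 ✓, 5 ✓, 6 ✓.
At position 7 the labels are {auth, retry} and the next position 8 has {retry}, so retry → ○entered is false there. This is the first violation.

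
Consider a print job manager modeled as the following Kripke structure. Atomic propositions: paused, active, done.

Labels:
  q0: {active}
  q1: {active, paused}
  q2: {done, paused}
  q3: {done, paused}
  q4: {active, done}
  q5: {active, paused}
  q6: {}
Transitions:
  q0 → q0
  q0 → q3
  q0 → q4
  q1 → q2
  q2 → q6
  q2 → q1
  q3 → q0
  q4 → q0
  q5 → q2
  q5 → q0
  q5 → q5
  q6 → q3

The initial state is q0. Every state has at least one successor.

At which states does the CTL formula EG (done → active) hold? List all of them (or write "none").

States satisfying done → active: {q0, q1, q4, q5, q6}.
States satisfying EG (done → active): {q0, q4, q5}.

{q0, q4, q5}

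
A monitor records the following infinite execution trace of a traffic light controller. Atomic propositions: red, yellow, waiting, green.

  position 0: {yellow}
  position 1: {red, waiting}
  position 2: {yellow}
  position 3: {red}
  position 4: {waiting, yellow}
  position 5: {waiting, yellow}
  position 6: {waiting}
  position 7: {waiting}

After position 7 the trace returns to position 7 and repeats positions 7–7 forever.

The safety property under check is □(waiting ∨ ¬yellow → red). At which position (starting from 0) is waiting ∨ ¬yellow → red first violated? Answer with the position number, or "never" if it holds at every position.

Check waiting ∨ ¬yellow → red at each position in order: 0 ✓, 1 ✓, 2 ✓, 3 ✓.
At position 4 the labels are {waiting, yellow}, so waiting ∨ ¬yellow → red is false there. This is the first violation.

4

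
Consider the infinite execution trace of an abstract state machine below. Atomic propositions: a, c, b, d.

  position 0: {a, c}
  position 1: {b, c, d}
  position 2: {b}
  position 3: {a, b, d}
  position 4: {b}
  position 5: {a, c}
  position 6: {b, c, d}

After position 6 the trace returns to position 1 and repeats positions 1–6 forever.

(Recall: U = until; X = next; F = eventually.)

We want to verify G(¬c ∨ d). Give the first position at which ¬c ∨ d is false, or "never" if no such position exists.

0

At position 0 the labels are {a, c}, so ¬c ∨ d is false there. This is the first violation.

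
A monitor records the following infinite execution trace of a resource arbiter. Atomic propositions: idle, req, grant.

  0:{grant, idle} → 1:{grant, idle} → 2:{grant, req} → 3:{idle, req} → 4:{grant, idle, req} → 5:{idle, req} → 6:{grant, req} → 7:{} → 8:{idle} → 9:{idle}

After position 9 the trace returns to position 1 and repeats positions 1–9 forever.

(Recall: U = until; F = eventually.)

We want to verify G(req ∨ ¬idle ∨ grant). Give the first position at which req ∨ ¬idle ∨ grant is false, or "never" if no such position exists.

Check req ∨ ¬idle ∨ grant at each position in order: 0 ✓, 1 ✓, 2 ✓, 3 ✓, 4 ✓, 5 ✓, 6 ✓, 7 ✓.
At position 8 the labels are {idle}, so req ∨ ¬idle ∨ grant is false there. This is the first violation.

8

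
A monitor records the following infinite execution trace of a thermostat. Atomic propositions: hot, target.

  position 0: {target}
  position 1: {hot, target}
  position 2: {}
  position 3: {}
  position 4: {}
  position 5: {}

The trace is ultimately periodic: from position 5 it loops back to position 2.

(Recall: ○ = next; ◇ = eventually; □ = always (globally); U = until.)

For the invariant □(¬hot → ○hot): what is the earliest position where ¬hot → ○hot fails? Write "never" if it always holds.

Check ¬hot → ○hot at each position in order: 0 ✓, 1 ✓.
At position 2 the labels are {} and the next position 3 has {}, so ¬hot → ○hot is false there. This is the first violation.

2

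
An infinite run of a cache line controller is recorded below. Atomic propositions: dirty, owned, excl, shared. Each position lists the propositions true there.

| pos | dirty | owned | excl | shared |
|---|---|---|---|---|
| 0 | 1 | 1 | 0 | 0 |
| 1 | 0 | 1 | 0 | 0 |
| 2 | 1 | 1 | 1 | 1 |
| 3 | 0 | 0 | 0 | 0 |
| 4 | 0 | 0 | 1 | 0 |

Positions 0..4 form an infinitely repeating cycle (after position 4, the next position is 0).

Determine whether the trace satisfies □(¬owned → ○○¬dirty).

Does not hold

¬owned → ○○¬dirty must hold at every position from 0 onward. It fails at position 3, so □(¬owned → ○○¬dirty) is false.
Positions where ¬owned holds: 3, 4.
Check ○○¬dirty at each: 3→fails, 4→ok.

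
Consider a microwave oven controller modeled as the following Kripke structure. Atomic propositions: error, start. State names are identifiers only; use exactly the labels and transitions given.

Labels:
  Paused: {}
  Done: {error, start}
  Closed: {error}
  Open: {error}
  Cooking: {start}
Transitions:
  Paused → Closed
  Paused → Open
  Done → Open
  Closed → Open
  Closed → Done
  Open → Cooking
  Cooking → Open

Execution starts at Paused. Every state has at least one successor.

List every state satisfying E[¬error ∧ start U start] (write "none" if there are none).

{Done, Cooking}

States satisfying ¬error ∧ start: {Cooking}.
States satisfying start: {Done, Cooking}.
States satisfying E[¬error ∧ start U start]: {Done, Cooking}.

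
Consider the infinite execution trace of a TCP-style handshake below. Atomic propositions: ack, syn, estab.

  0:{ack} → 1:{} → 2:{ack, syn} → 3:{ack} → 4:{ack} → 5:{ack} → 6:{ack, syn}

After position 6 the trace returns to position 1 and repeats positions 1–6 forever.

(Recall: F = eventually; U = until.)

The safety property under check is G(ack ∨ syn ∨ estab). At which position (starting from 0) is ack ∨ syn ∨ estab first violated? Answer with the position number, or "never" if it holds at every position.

1

Check ack ∨ syn ∨ estab at each position in order: 0 ✓.
At position 1 the labels are {}, so ack ∨ syn ∨ estab is false there. This is the first violation.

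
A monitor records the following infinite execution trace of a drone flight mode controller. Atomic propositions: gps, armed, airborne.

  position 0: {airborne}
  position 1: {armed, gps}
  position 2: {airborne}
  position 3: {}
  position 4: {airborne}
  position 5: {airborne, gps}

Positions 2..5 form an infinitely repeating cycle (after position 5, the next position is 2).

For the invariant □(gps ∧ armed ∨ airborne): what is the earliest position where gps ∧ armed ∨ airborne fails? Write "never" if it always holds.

3

Check gps ∧ armed ∨ airborne at each position in order: 0 ✓, 1 ✓, 2 ✓.
At position 3 the labels are {}, so gps ∧ armed ∨ airborne is false there. This is the first violation.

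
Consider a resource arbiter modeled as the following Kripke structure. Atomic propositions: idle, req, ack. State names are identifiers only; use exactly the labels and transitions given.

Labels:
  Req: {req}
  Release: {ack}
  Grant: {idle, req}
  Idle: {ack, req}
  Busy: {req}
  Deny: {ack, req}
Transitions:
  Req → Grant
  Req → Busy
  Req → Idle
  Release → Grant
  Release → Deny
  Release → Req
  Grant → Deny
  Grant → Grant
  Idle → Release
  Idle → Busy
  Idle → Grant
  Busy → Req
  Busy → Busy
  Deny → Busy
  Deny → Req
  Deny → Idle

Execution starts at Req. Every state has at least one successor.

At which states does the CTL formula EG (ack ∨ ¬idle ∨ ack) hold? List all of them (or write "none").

{Req, Release, Idle, Busy, Deny}

States satisfying ack ∨ ¬idle ∨ ack: {Req, Release, Idle, Busy, Deny}.
States satisfying EG (ack ∨ ¬idle ∨ ack): {Req, Release, Idle, Busy, Deny}.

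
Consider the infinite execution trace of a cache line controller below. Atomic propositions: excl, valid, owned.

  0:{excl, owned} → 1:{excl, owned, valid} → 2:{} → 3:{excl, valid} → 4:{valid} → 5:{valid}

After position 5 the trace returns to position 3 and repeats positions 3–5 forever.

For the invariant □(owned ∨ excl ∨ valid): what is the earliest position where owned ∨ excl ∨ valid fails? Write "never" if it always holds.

2

Check owned ∨ excl ∨ valid at each position in order: 0 ✓, 1 ✓.
At position 2 the labels are {}, so owned ∨ excl ∨ valid is false there. This is the first violation.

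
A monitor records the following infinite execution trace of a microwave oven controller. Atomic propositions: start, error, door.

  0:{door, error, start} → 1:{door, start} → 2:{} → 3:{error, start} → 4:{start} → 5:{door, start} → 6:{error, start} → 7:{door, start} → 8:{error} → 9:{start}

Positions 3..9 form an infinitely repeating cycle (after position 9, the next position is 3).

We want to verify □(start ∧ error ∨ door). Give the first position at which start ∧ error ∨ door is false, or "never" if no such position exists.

Check start ∧ error ∨ door at each position in order: 0 ✓, 1 ✓.
At position 2 the labels are {}, so start ∧ error ∨ door is false there. This is the first violation.

2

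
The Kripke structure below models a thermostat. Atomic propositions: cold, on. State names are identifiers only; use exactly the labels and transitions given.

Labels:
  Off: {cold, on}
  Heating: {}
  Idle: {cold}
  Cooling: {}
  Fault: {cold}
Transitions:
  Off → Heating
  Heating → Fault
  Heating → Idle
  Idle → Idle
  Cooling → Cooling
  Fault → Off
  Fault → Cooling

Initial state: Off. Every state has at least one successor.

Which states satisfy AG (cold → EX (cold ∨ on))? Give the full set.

{Idle, Cooling}

States satisfying cold → EX (cold ∨ on): {Heating, Idle, Cooling, Fault}.
States satisfying AG (cold → EX (cold ∨ on)): {Idle, Cooling}.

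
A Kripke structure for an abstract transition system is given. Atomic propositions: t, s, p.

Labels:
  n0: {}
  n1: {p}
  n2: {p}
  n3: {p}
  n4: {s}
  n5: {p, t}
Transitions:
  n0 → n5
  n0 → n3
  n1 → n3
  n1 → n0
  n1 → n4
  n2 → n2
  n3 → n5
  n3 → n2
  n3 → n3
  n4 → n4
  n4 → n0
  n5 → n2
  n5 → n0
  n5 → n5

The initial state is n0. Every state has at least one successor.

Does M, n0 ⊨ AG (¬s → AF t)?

States satisfying ¬s → AF t: {n4, n5}.
States satisfying AG (¬s → AF t): ∅.
n0 is reachable from n0 and violates ¬s → AF t, so AG fails at n0.
n0 ∉ Sat(AG (¬s → AF t)).

Violated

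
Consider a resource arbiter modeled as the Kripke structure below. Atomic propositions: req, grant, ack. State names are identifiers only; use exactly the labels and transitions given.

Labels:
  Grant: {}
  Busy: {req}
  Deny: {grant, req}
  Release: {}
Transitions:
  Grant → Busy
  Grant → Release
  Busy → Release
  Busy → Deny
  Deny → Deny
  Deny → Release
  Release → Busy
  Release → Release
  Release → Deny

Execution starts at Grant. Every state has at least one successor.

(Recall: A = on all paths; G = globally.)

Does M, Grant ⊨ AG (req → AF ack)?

Violated

States satisfying req → AF ack: {Grant, Release}.
States satisfying AG (req → AF ack): ∅.
Busy is reachable from Grant and violates req → AF ack, so AG fails at Grant.
Grant ∉ Sat(AG (req → AF ack)).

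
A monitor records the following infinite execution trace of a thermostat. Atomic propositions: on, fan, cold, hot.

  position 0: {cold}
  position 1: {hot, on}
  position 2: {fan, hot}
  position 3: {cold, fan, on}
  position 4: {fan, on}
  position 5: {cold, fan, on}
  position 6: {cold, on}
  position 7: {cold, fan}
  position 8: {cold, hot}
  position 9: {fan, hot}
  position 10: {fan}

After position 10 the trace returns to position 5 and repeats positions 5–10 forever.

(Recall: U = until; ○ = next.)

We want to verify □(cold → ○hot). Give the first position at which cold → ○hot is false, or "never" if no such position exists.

Check cold → ○hot at each position in order: 0 ✓, 1 ✓, 2 ✓.
At position 3 the labels are {cold, fan, on} and the next position 4 has {fan, on}, so cold → ○hot is false there. This is the first violation.

3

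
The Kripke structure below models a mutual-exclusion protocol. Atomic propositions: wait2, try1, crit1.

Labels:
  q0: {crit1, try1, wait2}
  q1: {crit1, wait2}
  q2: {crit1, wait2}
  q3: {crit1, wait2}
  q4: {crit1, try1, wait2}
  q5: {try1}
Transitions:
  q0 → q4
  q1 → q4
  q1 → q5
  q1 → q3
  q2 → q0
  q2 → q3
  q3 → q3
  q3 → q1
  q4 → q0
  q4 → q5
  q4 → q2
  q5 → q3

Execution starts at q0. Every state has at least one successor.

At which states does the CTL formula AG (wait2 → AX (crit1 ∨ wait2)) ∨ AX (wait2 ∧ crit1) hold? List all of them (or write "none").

{q0, q2, q3, q5}

States satisfying wait2 → AX (crit1 ∨ wait2): {q0, q2, q3, q5}.
States satisfying AG (wait2 → AX (crit1 ∨ wait2)): ∅.
States satisfying wait2 ∧ crit1: {q0, q1, q2, q3, q4}.
States satisfying AX (wait2 ∧ crit1): {q0, q2, q3, q5}.
States satisfying AG (wait2 → AX (crit1 ∨ wait2)) ∨ AX (wait2 ∧ crit1): {q0, q2, q3, q5}.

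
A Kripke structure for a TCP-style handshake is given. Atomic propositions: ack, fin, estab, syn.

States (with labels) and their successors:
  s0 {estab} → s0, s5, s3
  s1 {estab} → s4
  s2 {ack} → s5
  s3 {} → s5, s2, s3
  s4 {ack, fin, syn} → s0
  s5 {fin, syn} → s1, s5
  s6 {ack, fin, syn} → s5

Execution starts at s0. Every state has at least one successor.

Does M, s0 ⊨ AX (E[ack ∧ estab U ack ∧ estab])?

States satisfying E[ack ∧ estab U ack ∧ estab]: ∅.
States satisfying AX (E[ack ∧ estab U ack ∧ estab]): ∅.
s0 ∉ Sat(AX (E[ack ∧ estab U ack ∧ estab])).

Violated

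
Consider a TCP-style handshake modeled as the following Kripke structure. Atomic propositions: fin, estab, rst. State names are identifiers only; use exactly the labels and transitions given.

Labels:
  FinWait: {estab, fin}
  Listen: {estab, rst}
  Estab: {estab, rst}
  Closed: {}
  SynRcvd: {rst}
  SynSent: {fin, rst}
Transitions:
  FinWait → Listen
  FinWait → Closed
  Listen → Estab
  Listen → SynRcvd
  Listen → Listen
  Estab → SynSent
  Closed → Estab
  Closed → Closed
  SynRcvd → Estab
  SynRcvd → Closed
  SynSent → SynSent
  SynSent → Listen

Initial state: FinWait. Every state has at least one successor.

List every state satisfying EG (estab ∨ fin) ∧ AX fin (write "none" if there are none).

{Estab}

States satisfying estab ∨ fin: {FinWait, Listen, Estab, SynSent}.
States satisfying EG (estab ∨ fin): {FinWait, Listen, Estab, SynSent}.
States satisfying fin: {FinWait, SynSent}.
States satisfying AX fin: {Estab}.
States satisfying EG (estab ∨ fin) ∧ AX fin: {Estab}.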